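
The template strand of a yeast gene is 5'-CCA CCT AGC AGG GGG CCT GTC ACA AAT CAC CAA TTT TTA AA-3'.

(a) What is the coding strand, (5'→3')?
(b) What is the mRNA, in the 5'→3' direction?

(a) The coding strand is the reverse complement of the template: complement GGTGGATCGTCCCCCGGACAGTGTTTAGTGGTTAAAAATTT, then reverse.
(b) mRNA has the coding-strand sequence with T→U.

(a) 5'-TTTAAAAATTGGTGATTTGTGACAGGCCCCCTGCTAGGTGG-3'
(b) 5'-UUUAAAAAUUGGUGAUUUGUGACAGGCCCCCUGCUAGGUGG-3'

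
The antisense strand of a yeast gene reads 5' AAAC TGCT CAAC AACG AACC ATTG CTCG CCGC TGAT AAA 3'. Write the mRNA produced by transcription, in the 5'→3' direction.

The mRNA has the sequence of the coding strand (reverse complement of the template) with T→U. Reverse complement of AAACTGCTCAACAACGAACCATTGCTCGCCGCTGATAAA is TTTATCAGCGGCGAGCAATGGTTCGTTGTTGAGCAGTTT; then T→U.

5'-UUUAUCAGCGGCGAGCAAUGGUUCGUUGUUGAGCAGUUU-3'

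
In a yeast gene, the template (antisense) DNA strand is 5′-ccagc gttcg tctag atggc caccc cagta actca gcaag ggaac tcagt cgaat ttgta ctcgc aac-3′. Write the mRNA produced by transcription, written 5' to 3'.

RNA polymerase reads the template 3'→5' and synthesizes mRNA 5'→3' by base-pairing (A→U, T→A, G↔C). The complement of the template is GGTCGCAAGCAGATCTACCGGTGGGGTCATTGAGTCGTTCCCTTGAGTCAGCTTAAACATGAGCGTTG; antiparallel, so 5'→3' the coding strand is GTTGCGAGTACAAATTCGACTGAGTTCCCTTGCTGAGTTACTGGGGTGGCCATCTAGACGAACGCTGG. Replace T with U for the mRNA.

5'-GUUGCGAGUACAAAUUCGACUGAGUUCCCUUGCUGAGUUACUGGGGUGGCCAUCUAGACGAACGCUGG-3'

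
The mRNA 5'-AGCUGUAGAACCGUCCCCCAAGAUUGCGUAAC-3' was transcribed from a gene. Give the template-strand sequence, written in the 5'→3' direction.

Replace U with T to get the coding DNA strand: AGCTGTAGAACCGTCCCCCAAGATTGCGTAAC. The template strand is its reverse complement (complement TCGACATCTTGGCAGGGGGTTCTAACGCATTG, then reverse).

5'-GTTACGCAATCTTGGGGGACGGTTCTACAGCT-3'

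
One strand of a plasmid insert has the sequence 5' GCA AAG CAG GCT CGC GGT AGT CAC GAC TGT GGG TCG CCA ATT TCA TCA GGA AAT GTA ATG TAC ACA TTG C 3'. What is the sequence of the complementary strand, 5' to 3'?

5'-GCAATGTGTACATTACATTTCCTGATGAAATTGGCGACCCACAGTCGTGACTACCGCGAGCCTGCTTTGC-3'

Pairing A↔T and G↔C gives CGTTTCGTCCGAGCGCCATCAGTGCTGACACCCAGCGGTTAAAGTAGTCCTTTACATTACATGTGTAACG, running 3'→5'. Reverse for the 5'→3' convention.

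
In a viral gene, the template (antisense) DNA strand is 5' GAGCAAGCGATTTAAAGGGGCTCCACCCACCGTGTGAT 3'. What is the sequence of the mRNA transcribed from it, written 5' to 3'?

The mRNA has the sequence of the coding strand (reverse complement of the template) with T→U. Reverse complement of GAGCAAGCGATTTAAAGGGGCTCCACCCACCGTGTGAT is ATCACACGGTGGGTGGAGCCCCTTTAAATCGCTTGCTC; then T→U.

5′-AUCACACGGUGGGUGGAGCCCCUUUAAAUCGCUUGCUC-3′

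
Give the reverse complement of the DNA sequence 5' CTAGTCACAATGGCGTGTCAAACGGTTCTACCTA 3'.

5'-TAGGTAGAACCGTTTGACACGCCATTGTGACTAG-3'

Reading the sequence 3'→5' and pairing each base (A↔T, G↔C) gives the reverse complement directly.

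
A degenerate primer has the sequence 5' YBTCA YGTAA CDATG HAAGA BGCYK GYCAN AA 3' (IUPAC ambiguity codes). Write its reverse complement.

5'-TTNTGRCMRGCVTCTTDCATHGTTACRTGAVR-3'

Standard pairs A↔T, G↔C; ambiguity codes pair Y↔R, K↔M, B↔V, D↔H, N↔N. Complement (RVAGTRCATTGHTACDTTCTVCGRMCRGTNTT), then reverse for 5'→3'.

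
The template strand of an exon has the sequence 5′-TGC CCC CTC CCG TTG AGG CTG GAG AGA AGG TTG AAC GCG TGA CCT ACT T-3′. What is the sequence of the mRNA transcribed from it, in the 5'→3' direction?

RNA polymerase reads the template 3'→5' and synthesizes mRNA 5'→3' by base-pairing (A→U, T→A, G↔C). The complement of the template is ACGGGGGAGGGCAACTCCGACCTCTCTTCCAACTTGCGCACTGGATGAA; antiparallel, so 5'→3' the coding strand is AAGTAGGTCACGCGTTCAACCTTCTCTCCAGCCTCAACGGGAGGGGGCA. Replace T with U for the mRNA.

5'-AAGUAGGUCACGCGUUCAACCUUCUCUCCAGCCUCAACGGGAGGGGGCA-3'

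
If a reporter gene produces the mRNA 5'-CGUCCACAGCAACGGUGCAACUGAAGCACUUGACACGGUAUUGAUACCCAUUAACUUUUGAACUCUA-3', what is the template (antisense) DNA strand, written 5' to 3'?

5'-TAGAGTTCAAAAGTTAATGGGTATCAATACCGTGTCAAGTGCTTCAGTTGCACCGTTGCTGTGGACG-3'

Replace U with T to get the coding DNA strand: CGTCCACAGCAACGGTGCAACTGAAGCACTTGACACGGTATTGATACCCATTAACTTTTGAACTCTA. The template strand is its reverse complement (complement GCAGGTGTCGTTGCCACGTTGACTTCGTGAACTGTGCCATAACTATGGGTAATTGAAAACTTGAGAT, then reverse).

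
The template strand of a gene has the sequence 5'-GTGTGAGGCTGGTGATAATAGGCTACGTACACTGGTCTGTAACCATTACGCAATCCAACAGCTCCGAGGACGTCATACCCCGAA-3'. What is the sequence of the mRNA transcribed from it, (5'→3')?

5'-UUCGGGGUAUGACGUCCUCGGAGCUGUUGGAUUGCGUAAUGGUUACAGACCAGUGUACGUAGCCUAUUAUCACCAGCCUCACAC-3'

The mRNA has the sequence of the coding strand (reverse complement of the template) with T→U. Reverse complement of GTGTGAGGCTGGTGATAATAGGCTACGTACACTGGTCTGTAACCATTACGCAATCCAACAGCTCCGAGGACGTCATACCCCGAA is TTCGGGGTATGACGTCCTCGGAGCTGTTGGATTGCGTAATGGTTACAGACCAGTGTACGTAGCCTATTATCACCAGCCTCACAC; then T→U.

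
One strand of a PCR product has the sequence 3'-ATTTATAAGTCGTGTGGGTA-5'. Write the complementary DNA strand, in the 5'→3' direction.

5'-TAAATATTCAGCACACCCAT-3'

The strand is given 3'→5', so its complement runs 5'→3' in the same left-to-right order: pair each base A↔T, G↔C.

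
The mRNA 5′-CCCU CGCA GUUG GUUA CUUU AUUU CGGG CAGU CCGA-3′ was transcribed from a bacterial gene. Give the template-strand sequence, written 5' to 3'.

5'-TCGGACTGCCCGAAATAAAGTAACCAACTGCGAGGG-3'

Replace U with T to get the coding DNA strand: CCCTCGCAGTTGGTTACTTTATTTCGGGCAGTCCGA. The template strand is its reverse complement (complement GGGAGCGTCAACCAATGAAATAAAGCCCGTCAGGCT, then reverse).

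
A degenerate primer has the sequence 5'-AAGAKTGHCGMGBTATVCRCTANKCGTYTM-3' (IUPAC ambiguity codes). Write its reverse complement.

5'-KARACGMNTAGYGBATAVCKCGDCAMTCTT-3'

Standard pairs A↔T, G↔C; ambiguity codes pair R↔Y, M↔K, B↔V, H↔D, N↔N. Complement (TTCTMACDGCKCVATABGYGATNMGCARAK), then reverse for 5'→3'.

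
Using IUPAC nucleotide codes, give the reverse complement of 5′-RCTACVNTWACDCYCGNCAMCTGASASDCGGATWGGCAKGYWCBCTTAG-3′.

5'-CTAAGVGWRCMTGCCWATCCGHSTSTCAGKTGNCGRGHGTWANBGTAGY-3'

Standard pairs A↔T, G↔C; ambiguity codes pair R↔Y, M↔K, W↔W, S↔S, B↔V, D↔H, N↔N. Complement (YGATGBNAWTGHGRGCNGTKGACTSTSHGCCTAWCCGTMCRWGVGAATC), then reverse for 5'→3'.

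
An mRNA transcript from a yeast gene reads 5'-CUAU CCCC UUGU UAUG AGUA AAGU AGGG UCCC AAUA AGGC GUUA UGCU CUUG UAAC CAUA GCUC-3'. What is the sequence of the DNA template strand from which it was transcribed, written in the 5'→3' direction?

5'-GAGCTATGGTTACAAGAGCATAACGCCTTATTGGGACCCTACTTTACTCATAACAAGGGGATAG-3'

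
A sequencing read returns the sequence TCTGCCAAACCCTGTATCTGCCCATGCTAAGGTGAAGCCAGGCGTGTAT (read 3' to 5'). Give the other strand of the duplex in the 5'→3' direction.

5'-AGACGGTTTGGGACATAGACGGGTACGATTCCACTTCGGTCCGCACATA-3'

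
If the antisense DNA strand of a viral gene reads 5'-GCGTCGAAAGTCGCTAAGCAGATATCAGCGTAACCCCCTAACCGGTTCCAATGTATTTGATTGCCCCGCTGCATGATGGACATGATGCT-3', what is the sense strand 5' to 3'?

5'-AGCATCATGTCCATCATGCAGCGGGGCAATCAAATACATTGGAACCGGTTAGGGGGTTACGCTGATATCTGCTTAGCGACTTTCGACGC-3'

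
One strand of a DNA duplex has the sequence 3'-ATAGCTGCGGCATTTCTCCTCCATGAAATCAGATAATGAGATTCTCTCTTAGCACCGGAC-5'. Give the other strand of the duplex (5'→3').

The strand is given 3'→5', so its complement runs 5'→3' in the same left-to-right order: pair each base A↔T, G↔C.

5'-TATCGACGCCGTAAAGAGGAGGTACTTTAGTCTATTACTCTAAGAGAGAATCGTGGCCTG-3'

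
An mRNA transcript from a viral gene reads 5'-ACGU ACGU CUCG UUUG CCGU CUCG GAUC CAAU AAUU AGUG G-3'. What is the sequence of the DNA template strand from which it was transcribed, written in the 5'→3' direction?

Replace U with T to get the coding DNA strand: ACGTACGTCTCGTTTGCCGTCTCGGATCCAATAATTAGTGG. The template strand is its reverse complement (complement TGCATGCAGAGCAAACGGCAGAGCCTAGGTTATTAATCACC, then reverse).

5'-CCACTAATTATTGGATCCGAGACGGCAAACGAGACGTACGT-3'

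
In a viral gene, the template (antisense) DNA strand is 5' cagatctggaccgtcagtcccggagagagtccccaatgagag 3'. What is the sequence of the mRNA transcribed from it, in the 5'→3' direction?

RNA polymerase reads the template 3'→5' and synthesizes mRNA 5'→3' by base-pairing (A→U, T→A, G↔C). The complement of the template is GTCTAGACCTGGCAGTCAGGGCCTCTCTCAGGGGTTACTCTC; antiparallel, so 5'→3' the coding strand is CTCTCATTGGGGACTCTCTCCGGGACTGACGGTCCAGATCTG. Replace T with U for the mRNA.

5'-CUCUCAUUGGGGACUCUCUCCGGGACUGACGGUCCAGAUCUG-3'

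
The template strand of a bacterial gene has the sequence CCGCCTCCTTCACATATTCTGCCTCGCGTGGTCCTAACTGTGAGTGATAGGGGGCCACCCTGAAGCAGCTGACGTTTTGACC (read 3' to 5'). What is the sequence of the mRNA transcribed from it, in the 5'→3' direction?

5'-GGCGGAGGAAGUGUAUAAGACGGAGCGCACCAGGAUUGACACUCACUAUCCCCCGGUGGGACUUCGUCGACUGCAAAACUGG-3'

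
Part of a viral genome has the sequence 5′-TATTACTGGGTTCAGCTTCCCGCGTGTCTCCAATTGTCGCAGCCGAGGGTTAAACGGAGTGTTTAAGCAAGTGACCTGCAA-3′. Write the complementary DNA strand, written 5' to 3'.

5'-TTGCAGGTCACTTGCTTAAACACTCCGTTTAACCCTCGGCTGCGACAATTGGAGACACGCGGGAAGCTGAACCCAGTAATA-3'

Pairing A↔T and G↔C gives ATAATGACCCAAGTCGAAGGGCGCACAGAGGTTAACAGCGTCGGCTCCCAATTTGCCTCACAAATTCGTTCACTGGACGTT, running 3'→5'. Reverse for the 5'→3' convention.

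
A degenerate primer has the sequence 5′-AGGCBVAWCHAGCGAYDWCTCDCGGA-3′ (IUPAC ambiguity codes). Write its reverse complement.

Standard pairs A↔T, G↔C; ambiguity codes pair Y↔R, W↔W, B↔V, D↔H. Complement (TCCGVBTWGDTCGCTRHWGAGHGCCT), then reverse for 5'→3'.

5'-TCCGHGAGWHRTCGCTDGWTBVGCCT-3'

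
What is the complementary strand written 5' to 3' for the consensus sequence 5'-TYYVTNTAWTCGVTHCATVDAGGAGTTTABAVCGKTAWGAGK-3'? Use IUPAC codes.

Standard pairs A↔T, G↔C; ambiguity codes pair Y↔R, K↔M, W↔W, B↔V, D↔H, N↔N. Complement (ARRBANATWAGCBADGTABHTCCTCAAATVTBGCMATWCTCM), then reverse for 5'→3'.

5′-MCTCWTAMCGBTVTAAACTCCTHBATGDABCGAWTANABRRA-3′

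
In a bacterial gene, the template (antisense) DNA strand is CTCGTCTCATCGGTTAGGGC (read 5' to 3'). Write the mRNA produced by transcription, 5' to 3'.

RNA polymerase reads the template 3'→5' and synthesizes mRNA 5'→3' by base-pairing (A→U, T→A, G↔C). The complement of the template is GAGCAGAGTAGCCAATCCCG; antiparallel, so 5'→3' the coding strand is GCCCTAACCGATGAGACGAG. Replace T with U for the mRNA.

5'-GCCCUAACCGAUGAGACGAG-3'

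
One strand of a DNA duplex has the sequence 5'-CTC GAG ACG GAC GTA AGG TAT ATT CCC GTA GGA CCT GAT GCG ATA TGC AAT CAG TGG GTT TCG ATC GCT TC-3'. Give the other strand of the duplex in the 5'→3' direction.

5'-GAAGCGATCGAAACCCACTGATTGCATATCGCATCAGGTCCTACGGGAATATACCTTACGTCCGTCTCGAG-3'

Pairing A↔T and G↔C gives GAGCTCTGCCTGCATTCCATATAAGGGCATCCTGGACTACGCTATACGTTAGTCACCCAAAGCTAGCGAAG, running 3'→5'. Reverse for the 5'→3' convention.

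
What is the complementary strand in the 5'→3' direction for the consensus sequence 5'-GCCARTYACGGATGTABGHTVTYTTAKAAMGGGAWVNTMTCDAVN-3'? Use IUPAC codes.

Standard pairs A↔T, G↔C; ambiguity codes pair R↔Y, M↔K, W↔W, B↔V, D↔H, N↔N. Complement (CGGTYARTGCCTACATVCDABARAATMTTKCCCTWBNAKAGHTBN), then reverse for 5'→3'.

5'-NBTHGAKANBWTCCCKTTMTAARABADCVTACATCCGTRAYTGGC-3'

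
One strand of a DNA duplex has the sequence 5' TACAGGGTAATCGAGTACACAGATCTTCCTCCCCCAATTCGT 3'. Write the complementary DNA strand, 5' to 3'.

5′-ACGAATTGGGGGAGGAAGATCTGTGTACTCGATTACCCTGTA-3′

Pairing A↔T and G↔C gives ATGTCCCATTAGCTCATGTGTCTAGAAGGAGGGGGTTAAGCA, running 3'→5'. Reverse for the 5'→3' convention.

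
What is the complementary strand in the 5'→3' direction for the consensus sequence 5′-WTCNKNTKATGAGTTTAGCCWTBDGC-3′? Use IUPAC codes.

5′-GCHVAWGGCTAAACTCATMANMNGAW-3′

Standard pairs A↔T, G↔C; ambiguity codes pair K↔M, W↔W, B↔V, D↔H, N↔N. Complement (WAGNMNAMTACTCAAATCGGWAVHCG), then reverse for 5'→3'.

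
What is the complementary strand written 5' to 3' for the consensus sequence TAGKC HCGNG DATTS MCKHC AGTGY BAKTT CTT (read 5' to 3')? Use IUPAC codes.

5'-AAGAAMTVRCACTGDMGKSAATHCNCGDGMCTA-3'

Standard pairs A↔T, G↔C; ambiguity codes pair Y↔R, M↔K, S↔S, B↔V, D↔H, N↔N. Complement (ATCMGDGCNCHTAASKGMDGTCACRVTMAAGAA), then reverse for 5'→3'.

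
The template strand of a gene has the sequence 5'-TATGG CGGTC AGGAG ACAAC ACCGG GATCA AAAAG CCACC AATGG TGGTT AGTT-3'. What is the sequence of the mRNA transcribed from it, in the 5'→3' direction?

5'-AACUAACCACCAUUGGUGGCUUUUUGAUCCCGGUGUUGUCUCCUGACCGCCAUA-3'

The mRNA has the sequence of the coding strand (reverse complement of the template) with T→U. Reverse complement of TATGGCGGTCAGGAGACAACACCGGGATCAAAAAGCCACCAATGGTGGTTAGTT is AACTAACCACCATTGGTGGCTTTTTGATCCCGGTGTTGTCTCCTGACCGCCATA; then T→U.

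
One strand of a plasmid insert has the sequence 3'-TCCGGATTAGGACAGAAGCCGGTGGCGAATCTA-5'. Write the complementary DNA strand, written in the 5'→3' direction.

5'-AGGCCTAATCCTGTCTTCGGCCACCGCTTAGAT-3'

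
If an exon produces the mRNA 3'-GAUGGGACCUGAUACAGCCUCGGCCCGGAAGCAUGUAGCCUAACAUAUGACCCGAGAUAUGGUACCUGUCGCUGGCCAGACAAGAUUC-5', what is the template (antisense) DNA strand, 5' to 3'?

5′-CTACCCTGGACTATGTCGGAGCCGGGCCTTCGTACATCGGATTGTATACTGGGCTCTATACCATGGACAGCGACCGGTCTGTTCTAAG-3′

Written 5'→3' the mRNA is CUUAGAACAGACCGGUCGCUGUCCAUGGUAUAGAGCCCAGUAUACAAUCCGAUGUACGAAGGCCCGGCUCCGACAUAGUCCAGGGUAG, so the coding DNA strand is CTTAGAACAGACCGGTCGCTGTCCATGGTATAGAGCCCAGTATACAATCCGATGTACGAAGGCCCGGCTCCGACATAGTCCAGGGTAG. The template is its reverse complement.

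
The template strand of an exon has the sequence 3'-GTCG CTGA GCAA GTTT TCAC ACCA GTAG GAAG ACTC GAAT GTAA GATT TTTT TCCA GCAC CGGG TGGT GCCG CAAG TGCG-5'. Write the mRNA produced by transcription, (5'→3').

5′-CAGCGACUCGUUCAAAAGUGUGGUCAUCCUUCUGAGCUUACAUUCUAAAAAAAGGUCGUGGCCCACCACGGCGUUCACGC-3′

Reading the template 3'→5' as shown, RNA polymerase pairs each base (A→U, T→A, G↔C) to build mRNA 5'→3' directly.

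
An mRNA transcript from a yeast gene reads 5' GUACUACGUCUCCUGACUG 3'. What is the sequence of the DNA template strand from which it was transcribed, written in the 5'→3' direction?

5'-CAGTCAGGAGACGTAGTAC-3'

Replace U with T to get the coding DNA strand: GTACTACGTCTCCTGACTG. The template strand is its reverse complement (complement CATGATGCAGAGGACTGAC, then reverse).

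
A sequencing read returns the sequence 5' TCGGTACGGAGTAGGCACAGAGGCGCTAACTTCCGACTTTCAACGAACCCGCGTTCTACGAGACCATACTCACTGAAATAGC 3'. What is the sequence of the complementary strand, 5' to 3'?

Pairing A↔T and G↔C gives AGCCATGCCTCATCCGTGTCTCCGCGATTGAAGGCTGAAAGTTGCTTGGGCGCAAGATGCTCTGGTATGAGTGACTTTATCG, running 3'→5'. Reverse for the 5'→3' convention.

5'-GCTATTTCAGTGAGTATGGTCTCGTAGAACGCGGGTTCGTTGAAAGTCGGAAGTTAGCGCCTCTGTGCCTACTCCGTACCGA-3'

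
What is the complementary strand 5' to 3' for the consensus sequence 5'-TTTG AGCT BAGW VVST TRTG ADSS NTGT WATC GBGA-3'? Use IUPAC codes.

5'-TCVCGATWACANSSHTCAYAASBBWCTVAGCTCAAA-3'

Standard pairs A↔T, G↔C; ambiguity codes pair R↔Y, W↔W, S↔S, B↔V, D↔H, N↔N. Complement (AAACTCGAVTCWBBSAAYACTHSSNACAWTAGCVCT), then reverse for 5'→3'.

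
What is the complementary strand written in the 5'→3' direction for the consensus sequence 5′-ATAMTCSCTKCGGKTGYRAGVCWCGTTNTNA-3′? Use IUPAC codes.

5'-TNANAACGWGBCTYRCAMCCGMAGSGAKTAT-3'

Standard pairs A↔T, G↔C; ambiguity codes pair R↔Y, M↔K, W↔W, S↔S, V↔B, N↔N. Complement (TATKAGSGAMGCCMACRYTCBGWGCAANANT), then reverse for 5'→3'.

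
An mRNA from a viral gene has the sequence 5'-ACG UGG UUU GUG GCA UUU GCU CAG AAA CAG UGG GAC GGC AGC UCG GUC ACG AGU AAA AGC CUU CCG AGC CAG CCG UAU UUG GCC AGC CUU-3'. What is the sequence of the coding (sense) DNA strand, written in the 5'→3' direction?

The coding DNA strand has the same 5'→3' sequence as the mRNA with U replaced by T.

5'-ACGTGGTTTGTGGCATTTGCTCAGAAACAGTGGGACGGCAGCTCGGTCACGAGTAAAAGCCTTCCGAGCCAGCCGTATTTGGCCAGCCTT-3'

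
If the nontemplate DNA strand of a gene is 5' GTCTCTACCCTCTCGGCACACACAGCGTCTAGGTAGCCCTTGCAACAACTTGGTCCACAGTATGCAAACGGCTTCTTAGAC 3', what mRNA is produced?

The mRNA is synthesized from the template strand, so it matches the coding strand with T replaced by U.

5'-GUCUCUACCCUCUCGGCACACACAGCGUCUAGGUAGCCCUUGCAACAACUUGGUCCACAGUAUGCAAACGGCUUCUUAGAC-3'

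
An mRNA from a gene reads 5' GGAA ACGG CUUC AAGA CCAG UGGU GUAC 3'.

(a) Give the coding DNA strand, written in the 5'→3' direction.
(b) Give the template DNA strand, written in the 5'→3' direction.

(a) 5'-GGAAACGGCTTCAAGACCAGTGGTGTAC-3'
(b) 5'-GTACACCACTGGTCTTGAAGCCGTTTCC-3'

(a) The coding strand matches the mRNA with U→T.
(b) The template strand is the reverse complement of the coding strand.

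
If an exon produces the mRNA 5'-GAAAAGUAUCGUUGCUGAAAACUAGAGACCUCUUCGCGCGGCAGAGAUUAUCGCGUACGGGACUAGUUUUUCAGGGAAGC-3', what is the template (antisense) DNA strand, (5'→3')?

Replace U with T to get the coding DNA strand: GAAAAGTATCGTTGCTGAAAACTAGAGACCTCTTCGCGCGGCAGAGATTATCGCGTACGGGACTAGTTTTTCAGGGAAGC. The template strand is its reverse complement (complement CTTTTCATAGCAACGACTTTTGATCTCTGGAGAAGCGCGCCGTCTCTAATAGCGCATGCCCTGATCAAAAAGTCCCTTCG, then reverse).

5′-GCTTCCCTGAAAAACTAGTCCCGTACGCGATAATCTCTGCCGCGCGAAGAGGTCTCTAGTTTTCAGCAACGATACTTTTC-3′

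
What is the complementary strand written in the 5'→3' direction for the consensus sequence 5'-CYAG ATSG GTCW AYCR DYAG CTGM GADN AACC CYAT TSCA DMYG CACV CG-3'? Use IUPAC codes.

Standard pairs A↔T, G↔C; ambiguity codes pair R↔Y, M↔K, W↔W, S↔S, D↔H, V↔B, N↔N. Complement (GRTCTASCCAGWTRGYHRTCGACKCTHNTTGGGRTAASGTHKRCGTGBGC), then reverse for 5'→3'.

5'-CGBGTGCRKHTGSAATRGGGTTNHTCKCAGCTRHYGRTWGACCSATCTRG-3'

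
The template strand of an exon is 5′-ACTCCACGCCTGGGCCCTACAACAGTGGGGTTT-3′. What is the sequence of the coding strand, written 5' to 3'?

The coding strand is complementary and antiparallel to the template: take the complement (A↔T, G↔C) and reverse.

5'-AAACCCCACTGTTGTAGGGCCCAGGCGTGGAGT-3'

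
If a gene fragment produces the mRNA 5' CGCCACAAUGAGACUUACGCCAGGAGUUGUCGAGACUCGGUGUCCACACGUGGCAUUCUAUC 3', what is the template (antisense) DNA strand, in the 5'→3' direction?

5'-GATAGAATGCCACGTGTGGACACCGAGTCTCGACAACTCCTGGCGTAAGTCTCATTGTGGCG-3'

Replace U with T to get the coding DNA strand: CGCCACAATGAGACTTACGCCAGGAGTTGTCGAGACTCGGTGTCCACACGTGGCATTCTATC. The template strand is its reverse complement (complement GCGGTGTTACTCTGAATGCGGTCCTCAACAGCTCTGAGCCACAGGTGTGCACCGTAAGATAG, then reverse).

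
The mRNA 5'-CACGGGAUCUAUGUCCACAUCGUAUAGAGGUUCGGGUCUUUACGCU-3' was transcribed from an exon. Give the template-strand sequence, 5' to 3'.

Replace U with T to get the coding DNA strand: CACGGGATCTATGTCCACATCGTATAGAGGTTCGGGTCTTTACGCT. The template strand is its reverse complement (complement GTGCCCTAGATACAGGTGTAGCATATCTCCAAGCCCAGAAATGCGA, then reverse).

5'-AGCGTAAAGACCCGAACCTCTATACGATGTGGACATAGATCCCGTG-3'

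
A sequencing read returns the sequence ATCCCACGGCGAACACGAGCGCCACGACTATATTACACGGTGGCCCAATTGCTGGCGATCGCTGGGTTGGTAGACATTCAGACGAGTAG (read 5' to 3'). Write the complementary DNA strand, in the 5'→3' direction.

Pairing A↔T and G↔C gives TAGGGTGCCGCTTGTGCTCGCGGTGCTGATATAATGTGCCACCGGGTTAACGACCGCTAGCGACCCAACCATCTGTAAGTCTGCTCATC, running 3'→5'. Reverse for the 5'→3' convention.

5'-CTACTCGTCTGAATGTCTACCAACCCAGCGATCGCCAGCAATTGGGCCACCGTGTAATATAGTCGTGGCGCTCGTGTTCGCCGTGGGAT-3'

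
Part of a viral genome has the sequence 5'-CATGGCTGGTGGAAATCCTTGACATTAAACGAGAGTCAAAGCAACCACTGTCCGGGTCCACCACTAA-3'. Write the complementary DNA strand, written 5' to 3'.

The complement of CATGGCTGGTGGAAATCCTTGACATTAAACGAGAGTCAAAGCAACCACTGTCCGGGTCCACCACTAA is GTACCGACCACCTTTAGGAACTGTAATTTGCTCTCAGTTTCGTTGGTGACAGGCCCAGGTGGTGATT (A↔T, G↔C). DNA strands are antiparallel, so the complementary strand runs 3'→5'; reversing gives the 5'→3' form.

5'-TTAGTGGTGGACCCGGACAGTGGTTGCTTTGACTCTCGTTTAATGTCAAGGATTTCCACCAGCCATG-3'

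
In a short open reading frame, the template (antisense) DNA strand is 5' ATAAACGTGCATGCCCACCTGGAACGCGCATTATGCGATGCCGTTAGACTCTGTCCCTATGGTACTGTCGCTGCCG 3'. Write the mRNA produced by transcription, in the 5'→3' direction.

The mRNA has the sequence of the coding strand (reverse complement of the template) with T→U. Reverse complement of ATAAACGTGCATGCCCACCTGGAACGCGCATTATGCGATGCCGTTAGACTCTGTCCCTATGGTACTGTCGCTGCCG is CGGCAGCGACAGTACCATAGGGACAGAGTCTAACGGCATCGCATAATGCGCGTTCCAGGTGGGCATGCACGTTTAT; then T→U.

5′-CGGCAGCGACAGUACCAUAGGGACAGAGUCUAACGGCAUCGCAUAAUGCGCGUUCCAGGUGGGCAUGCACGUUUAU-3′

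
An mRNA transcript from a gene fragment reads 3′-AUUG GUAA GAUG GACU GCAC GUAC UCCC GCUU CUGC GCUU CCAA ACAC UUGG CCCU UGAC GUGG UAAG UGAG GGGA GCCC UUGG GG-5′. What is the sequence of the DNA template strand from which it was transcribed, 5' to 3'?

Written 5'→3' the mRNA is GGGGUUCCCGAGGGGAGUGAAUGGUGCAGUUCCCGGUUCACAAACCUUCGCGUCUUCGCCCUCAUGCACGUCAGGUAGAAUGGUUA, so the coding DNA strand is GGGGTTCCCGAGGGGAGTGAATGGTGCAGTTCCCGGTTCACAAACCTTCGCGTCTTCGCCCTCATGCACGTCAGGTAGAATGGTTA. The template is its reverse complement.

5'-TAACCATTCTACCTGACGTGCATGAGGGCGAAGACGCGAAGGTTTGTGAACCGGGAACTGCACCATTCACTCCCCTCGGGAACCCC-3'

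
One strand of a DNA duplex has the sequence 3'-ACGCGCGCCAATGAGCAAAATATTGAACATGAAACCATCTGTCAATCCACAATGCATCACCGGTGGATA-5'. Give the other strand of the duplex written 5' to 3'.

The strand is given 3'→5', so its complement runs 5'→3' in the same left-to-right order: pair each base A↔T, G↔C.

5′-TGCGCGCGGTTACTCGTTTTATAACTTGTACTTTGGTAGACAGTTAGGTGTTACGTAGTGGCCACCTAT-3′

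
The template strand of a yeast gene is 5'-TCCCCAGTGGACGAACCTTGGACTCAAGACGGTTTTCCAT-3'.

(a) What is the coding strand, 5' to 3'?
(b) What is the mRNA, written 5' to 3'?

(a) 5'-ATGGAAAACCGTCTTGAGTCCAAGGTTCGTCCACTGGGGA-3'
(b) 5′-AUGGAAAACCGUCUUGAGUCCAAGGUUCGUCCACUGGGGA-3′

(a) The coding strand is the reverse complement of the template: complement AGGGGTCACCTGCTTGGAACCTGAGTTCTGCCAAAAGGTA, then reverse.
(b) mRNA has the coding-strand sequence with T→U.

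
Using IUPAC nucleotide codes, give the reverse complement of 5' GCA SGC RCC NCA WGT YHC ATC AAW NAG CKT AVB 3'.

Standard pairs A↔T, G↔C; ambiguity codes pair R↔Y, K↔M, W↔W, S↔S, B↔V, H↔D, N↔N. Complement (CGTSCGYGGNGTWCARDGTAGTTWNTCGMATBV), then reverse for 5'→3'.

5'-VBTAMGCTNWTTGATGDRACWTGNGGYGCSTGC-3'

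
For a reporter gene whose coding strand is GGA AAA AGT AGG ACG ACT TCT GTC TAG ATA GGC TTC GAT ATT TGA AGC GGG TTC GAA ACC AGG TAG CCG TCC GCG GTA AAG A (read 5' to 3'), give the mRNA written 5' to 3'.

5'-GGAAAAAGUAGGACGACUUCUGUCUAGAUAGGCUUCGAUAUUUGAAGCGGGUUCGAAACCAGGUAGCCGUCCGCGGUAAAGA-3'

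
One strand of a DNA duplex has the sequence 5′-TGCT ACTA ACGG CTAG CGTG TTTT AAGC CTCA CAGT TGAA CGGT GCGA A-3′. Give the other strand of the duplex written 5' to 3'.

5'-TTCGCACCGTTCAACTGTGAGGCTTAAAACACGCTAGCCGTTAGTAGCA-3'

Pairing A↔T and G↔C gives ACGATGATTGCCGATCGCACAAAATTCGGAGTGTCAACTTGCCACGCTT, running 3'→5'. Reverse for the 5'→3' convention.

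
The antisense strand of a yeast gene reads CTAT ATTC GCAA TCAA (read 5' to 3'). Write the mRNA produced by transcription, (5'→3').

5'-UUGAUUGCGAAUAUAG-3'

The mRNA has the sequence of the coding strand (reverse complement of the template) with T→U. Reverse complement of CTATATTCGCAATCAA is TTGATTGCGAATATAG; then T→U.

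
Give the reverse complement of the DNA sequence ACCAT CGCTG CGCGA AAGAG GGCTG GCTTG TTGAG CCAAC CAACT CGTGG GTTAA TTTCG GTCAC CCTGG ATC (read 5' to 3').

Complement each base (A↔T, G↔C): TGGTAGCGACGCGCTTTCTCCCGACCGAACAACTCGGTTGGTTGAGCACCCAATTAAAGCCAGTGGGACCTAG. Then reverse.

5'-GATCCAGGGTGACCGAAATTAACCCACGAGTTGGTTGGCTCAACAAGCCAGCCCTCTTTCGCGCAGCGATGGT-3'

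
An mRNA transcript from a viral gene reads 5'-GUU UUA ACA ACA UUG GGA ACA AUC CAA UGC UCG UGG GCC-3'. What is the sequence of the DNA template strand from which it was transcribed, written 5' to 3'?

5'-GGCCCACGAGCATTGGATTGTTCCCAATGTTGTTAAAAC-3'

Replace U with T to get the coding DNA strand: GTTTTAACAACATTGGGAACAATCCAATGCTCGTGGGCC. The template strand is its reverse complement (complement CAAAATTGTTGTAACCCTTGTTAGGTTACGAGCACCCGG, then reverse).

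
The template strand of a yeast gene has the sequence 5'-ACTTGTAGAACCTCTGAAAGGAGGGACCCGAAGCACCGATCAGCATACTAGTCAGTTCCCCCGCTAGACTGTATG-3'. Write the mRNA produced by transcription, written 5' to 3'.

The mRNA has the sequence of the coding strand (reverse complement of the template) with T→U. Reverse complement of ACTTGTAGAACCTCTGAAAGGAGGGACCCGAAGCACCGATCAGCATACTAGTCAGTTCCCCCGCTAGACTGTATG is CATACAGTCTAGCGGGGGAACTGACTAGTATGCTGATCGGTGCTTCGGGTCCCTCCTTTCAGAGGTTCTACAAGT; then T→U.

5′-CAUACAGUCUAGCGGGGGAACUGACUAGUAUGCUGAUCGGUGCUUCGGGUCCCUCCUUUCAGAGGUUCUACAAGU-3′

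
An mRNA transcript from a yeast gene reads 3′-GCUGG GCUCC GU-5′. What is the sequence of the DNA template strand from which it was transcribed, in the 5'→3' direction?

Written 5'→3' the mRNA is UGCCUCGGGUCG, so the coding DNA strand is TGCCTCGGGTCG. The template is its reverse complement.

5'-CGACCCGAGGCA-3'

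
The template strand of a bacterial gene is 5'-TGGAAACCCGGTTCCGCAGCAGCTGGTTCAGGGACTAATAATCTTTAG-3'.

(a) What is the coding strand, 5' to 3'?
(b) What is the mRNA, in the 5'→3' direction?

(a) The coding strand is the reverse complement of the template: complement ACCTTTGGGCCAAGGCGTCGTCGACCAAGTCCCTGATTATTAGAAATC, then reverse.
(b) mRNA has the coding-strand sequence with T→U.

(a) 5'-CTAAAGATTATTAGTCCCTGAACCAGCTGCTGCGGAACCGGGTTTCCA-3'
(b) 5'-CUAAAGAUUAUUAGUCCCUGAACCAGCUGCUGCGGAACCGGGUUUCCA-3'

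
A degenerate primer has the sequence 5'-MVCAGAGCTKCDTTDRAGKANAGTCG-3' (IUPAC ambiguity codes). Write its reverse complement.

5'-CGACTNTMCTYHAAHGMAGCTCTGBK-3'

Standard pairs A↔T, G↔C; ambiguity codes pair R↔Y, M↔K, D↔H, V↔B, N↔N. Complement (KBGTCTCGAMGHAAHYTCMTNTCAGC), then reverse for 5'→3'.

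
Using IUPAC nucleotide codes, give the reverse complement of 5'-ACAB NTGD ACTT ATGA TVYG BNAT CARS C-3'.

5′-GSYTGATNVCRBATCATAAGTHCANVTGT-3′

Standard pairs A↔T, G↔C; ambiguity codes pair R↔Y, S↔S, B↔V, D↔H, N↔N. Complement (TGTVNACHTGAATACTABRCVNTAGTYSG), then reverse for 5'→3'.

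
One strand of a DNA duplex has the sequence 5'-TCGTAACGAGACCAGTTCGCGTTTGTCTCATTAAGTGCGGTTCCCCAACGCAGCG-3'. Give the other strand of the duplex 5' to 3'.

5'-CGCTGCGTTGGGGAACCGCACTTAATGAGACAAACGCGAACTGGTCTCGTTACGA-3'

The complement of TCGTAACGAGACCAGTTCGCGTTTGTCTCATTAAGTGCGGTTCCCCAACGCAGCG is AGCATTGCTCTGGTCAAGCGCAAACAGAGTAATTCACGCCAAGGGGTTGCGTCGC (A↔T, G↔C). DNA strands are antiparallel, so the complementary strand runs 3'→5'; reversing gives the 5'→3' form.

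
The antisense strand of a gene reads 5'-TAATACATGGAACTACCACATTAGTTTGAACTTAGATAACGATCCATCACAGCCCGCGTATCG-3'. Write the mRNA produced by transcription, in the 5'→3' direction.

RNA polymerase reads the template 3'→5' and synthesizes mRNA 5'→3' by base-pairing (A→U, T→A, G↔C). The complement of the template is ATTATGTACCTTGATGGTGTAATCAAACTTGAATCTATTGCTAGGTAGTGTCGGGCGCATAGC; antiparallel, so 5'→3' the coding strand is CGATACGCGGGCTGTGATGGATCGTTATCTAAGTTCAAACTAATGTGGTAGTTCCATGTATTA. Replace T with U for the mRNA.

5'-CGAUACGCGGGCUGUGAUGGAUCGUUAUCUAAGUUCAAACUAAUGUGGUAGUUCCAUGUAUUA-3'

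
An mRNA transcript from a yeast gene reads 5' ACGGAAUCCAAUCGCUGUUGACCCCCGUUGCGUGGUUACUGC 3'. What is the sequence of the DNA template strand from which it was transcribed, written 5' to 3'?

5'-GCAGTAACCACGCAACGGGGGTCAACAGCGATTGGATTCCGT-3'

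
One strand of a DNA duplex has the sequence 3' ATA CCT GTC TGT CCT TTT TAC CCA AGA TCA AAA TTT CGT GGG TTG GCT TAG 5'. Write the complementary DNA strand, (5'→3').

5′-TATGGACAGACAGGAAAAATGGGTTCTAGTTTTAAAGCACCCAACCGAATC-3′

The strand is given 3'→5', so its complement runs 5'→3' in the same left-to-right order: pair each base A↔T, G↔C.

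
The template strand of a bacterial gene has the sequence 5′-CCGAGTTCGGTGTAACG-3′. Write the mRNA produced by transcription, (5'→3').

The mRNA has the sequence of the coding strand (reverse complement of the template) with T→U. Reverse complement of CCGAGTTCGGTGTAACG is CGTTACACCGAACTCGG; then T→U.

5'-CGUUACACCGAACUCGG-3'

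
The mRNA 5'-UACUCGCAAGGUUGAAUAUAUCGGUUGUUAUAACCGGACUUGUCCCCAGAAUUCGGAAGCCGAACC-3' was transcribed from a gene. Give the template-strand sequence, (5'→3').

5'-GGTTCGGCTTCCGAATTCTGGGGACAAGTCCGGTTATAACAACCGATATATTCAACCTTGCGAGTA-3'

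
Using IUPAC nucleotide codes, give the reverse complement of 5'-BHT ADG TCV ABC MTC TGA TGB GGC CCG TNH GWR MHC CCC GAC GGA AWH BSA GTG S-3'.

Standard pairs A↔T, G↔C; ambiguity codes pair R↔Y, M↔K, W↔W, S↔S, B↔V, D↔H, N↔N. Complement (VDATHCAGBTVGKAGACTACVCCGGGCANDCWYKDGGGGCTGCCTTWDVSTCACS), then reverse for 5'→3'.

5'-SCACTSVDWTTCCGTCGGGGDKYWCDNACGGGCCVCATCAGAKGVTBGACHTADV-3'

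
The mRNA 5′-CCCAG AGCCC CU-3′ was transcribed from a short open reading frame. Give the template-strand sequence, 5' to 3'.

5'-AGGGGCTCTGGG-3'

Replace U with T to get the coding DNA strand: CCCAGAGCCCCT. The template strand is its reverse complement (complement GGGTCTCGGGGA, then reverse).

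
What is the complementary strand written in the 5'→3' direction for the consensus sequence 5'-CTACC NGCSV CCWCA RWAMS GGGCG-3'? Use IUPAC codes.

Standard pairs A↔T, G↔C; ambiguity codes pair R↔Y, M↔K, W↔W, S↔S, V↔B, N↔N. Complement (GATGGNCGSBGGWGTYWTKSCCCGC), then reverse for 5'→3'.

5'-CGCCCSKTWYTGWGGBSGCNGGTAG-3'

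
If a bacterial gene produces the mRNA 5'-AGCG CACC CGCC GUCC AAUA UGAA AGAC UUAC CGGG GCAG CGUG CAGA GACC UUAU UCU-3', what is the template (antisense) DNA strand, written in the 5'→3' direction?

5′-AGAATAAGGTCTCTGCACGCTGCCCCGGTAAGTCTTTCATATTGGACGGCGGGTGCGCT-3′

Replace U with T to get the coding DNA strand: AGCGCACCCGCCGTCCAATATGAAAGACTTACCGGGGCAGCGTGCAGAGACCTTATTCT. The template strand is its reverse complement (complement TCGCGTGGGCGGCAGGTTATACTTTCTGAATGGCCCCGTCGCACGTCTCTGGAATAAGA, then reverse).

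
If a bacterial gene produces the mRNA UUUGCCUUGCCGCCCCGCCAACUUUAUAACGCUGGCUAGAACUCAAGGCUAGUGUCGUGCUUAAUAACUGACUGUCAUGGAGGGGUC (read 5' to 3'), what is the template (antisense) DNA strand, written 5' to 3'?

5′-GACCCCTCCATGACAGTCAGTTATTAAGCACGACACTAGCCTTGAGTTCTAGCCAGCGTTATAAAGTTGGCGGGGCGGCAAGGCAAA-3′

Replace U with T to get the coding DNA strand: TTTGCCTTGCCGCCCCGCCAACTTTATAACGCTGGCTAGAACTCAAGGCTAGTGTCGTGCTTAATAACTGACTGTCATGGAGGGGTC. The template strand is its reverse complement (complement AAACGGAACGGCGGGGCGGTTGAAATATTGCGACCGATCTTGAGTTCCGATCACAGCACGAATTATTGACTGACAGTACCTCCCCAG, then reverse).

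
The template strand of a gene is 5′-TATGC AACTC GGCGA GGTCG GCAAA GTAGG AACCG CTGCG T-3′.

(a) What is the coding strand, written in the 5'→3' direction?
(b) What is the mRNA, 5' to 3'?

(a) The coding strand is the reverse complement of the template: complement ATACGTTGAGCCGCTCCAGCCGTTTCATCCTTGGCGACGCA, then reverse.
(b) mRNA has the coding-strand sequence with T→U.

(a) 5′-ACGCAGCGGTTCCTACTTTGCCGACCTCGCCGAGTTGCATA-3′
(b) 5′-ACGCAGCGGUUCCUACUUUGCCGACCUCGCCGAGUUGCAUA-3′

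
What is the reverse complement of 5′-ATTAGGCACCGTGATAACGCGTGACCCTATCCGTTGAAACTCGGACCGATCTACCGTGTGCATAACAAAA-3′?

Complement each base (A↔T, G↔C): TAATCCGTGGCACTATTGCGCACTGGGATAGGCAACTTTGAGCCTGGCTAGATGGCACACGTATTGTTTT. Then reverse.

5'-TTTTGTTATGCACACGGTAGATCGGTCCGAGTTTCAACGGATAGGGTCACGCGTTATCACGGTGCCTAAT-3'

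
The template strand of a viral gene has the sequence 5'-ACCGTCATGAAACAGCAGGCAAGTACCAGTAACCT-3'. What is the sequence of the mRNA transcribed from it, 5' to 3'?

5'-AGGUUACUGGUACUUGCCUGCUGUUUCAUGACGGU-3'

The mRNA has the sequence of the coding strand (reverse complement of the template) with T→U. Reverse complement of ACCGTCATGAAACAGCAGGCAAGTACCAGTAACCT is AGGTTACTGGTACTTGCCTGCTGTTTCATGACGGT; then T→U.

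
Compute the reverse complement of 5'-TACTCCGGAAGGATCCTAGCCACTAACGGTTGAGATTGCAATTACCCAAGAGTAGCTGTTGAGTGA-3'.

Complement each base (A↔T, G↔C): ATGAGGCCTTCCTAGGATCGGTGATTGCCAACTCTAACGTTAATGGGTTCTCATCGACAACTCACT. Then reverse.

5'-TCACTCAACAGCTACTCTTGGGTAATTGCAATCTCAACCGTTAGTGGCTAGGATCCTTCCGGAGTA-3'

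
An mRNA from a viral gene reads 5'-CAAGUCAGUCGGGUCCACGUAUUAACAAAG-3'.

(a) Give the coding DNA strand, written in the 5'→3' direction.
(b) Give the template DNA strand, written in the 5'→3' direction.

(a) 5'-CAAGTCAGTCGGGTCCACGTATTAACAAAG-3'
(b) 5'-CTTTGTTAATACGTGGACCCGACTGACTTG-3'

(a) The coding strand matches the mRNA with U→T.
(b) The template strand is the reverse complement of the coding strand.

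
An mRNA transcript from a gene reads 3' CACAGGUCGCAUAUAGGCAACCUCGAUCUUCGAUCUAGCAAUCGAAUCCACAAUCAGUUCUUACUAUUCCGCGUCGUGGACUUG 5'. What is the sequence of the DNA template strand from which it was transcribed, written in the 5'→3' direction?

5′-GTGTCCAGCGTATATCCGTTGGAGCTAGAAGCTAGATCGTTAGCTTAGGTGTTAGTCAAGAATGATAAGGCGCAGCACCTGAAC-3′

Written 5'→3' the mRNA is GUUCAGGUGCUGCGCCUUAUCAUUCUUGACUAACACCUAAGCUAACGAUCUAGCUUCUAGCUCCAACGGAUAUACGCUGGACAC, so the coding DNA strand is GTTCAGGTGCTGCGCCTTATCATTCTTGACTAACACCTAAGCTAACGATCTAGCTTCTAGCTCCAACGGATATACGCTGGACAC. The template is its reverse complement.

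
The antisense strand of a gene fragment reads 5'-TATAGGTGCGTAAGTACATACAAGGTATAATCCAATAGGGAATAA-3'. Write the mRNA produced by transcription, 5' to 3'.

5'-UUAUUCCCUAUUGGAUUAUACCUUGUAUGUACUUACGCACCUAUA-3'

RNA polymerase reads the template 3'→5' and synthesizes mRNA 5'→3' by base-pairing (A→U, T→A, G↔C). The complement of the template is ATATCCACGCATTCATGTATGTTCCATATTAGGTTATCCCTTATT; antiparallel, so 5'→3' the coding strand is TTATTCCCTATTGGATTATACCTTGTATGTACTTACGCACCTATA. Replace T with U for the mRNA.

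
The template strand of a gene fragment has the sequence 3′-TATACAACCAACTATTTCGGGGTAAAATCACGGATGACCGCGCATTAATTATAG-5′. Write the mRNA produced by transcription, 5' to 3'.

Reading the template 3'→5' as shown, RNA polymerase pairs each base (A→U, T→A, G↔C) to build mRNA 5'→3' directly.

5'-AUAUGUUGGUUGAUAAAGCCCCAUUUUAGUGCCUACUGGCGCGUAAUUAAUAUC-3'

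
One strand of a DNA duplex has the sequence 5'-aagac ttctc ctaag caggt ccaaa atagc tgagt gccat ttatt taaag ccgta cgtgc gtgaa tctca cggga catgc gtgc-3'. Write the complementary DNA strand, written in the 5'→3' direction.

5'-GCACGCATGTCCCGTGAGATTCACGCACGTACGGCTTTAAATAAATGGCACTCAGCTATTTTGGACCTGCTTAGGAGAAGTCTT-3'

The complement of AAGACTTCTCCTAAGCAGGTCCAAAATAGCTGAGTGCCATTTATTTAAAGCCGTACGTGCGTGAATCTCACGGGACATGCGTGC is TTCTGAAGAGGATTCGTCCAGGTTTTATCGACTCACGGTAAATAAATTTCGGCATGCACGCACTTAGAGTGCCCTGTACGCACG (A↔T, G↔C). DNA strands are antiparallel, so the complementary strand runs 3'→5'; reversing gives the 5'→3' form.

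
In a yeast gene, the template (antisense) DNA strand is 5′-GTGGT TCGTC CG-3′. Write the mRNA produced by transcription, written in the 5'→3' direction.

RNA polymerase reads the template 3'→5' and synthesizes mRNA 5'→3' by base-pairing (A→U, T→A, G↔C). The complement of the template is CACCAAGCAGGC; antiparallel, so 5'→3' the coding strand is CGGACGAACCAC. Replace T with U for the mRNA.

5'-CGGACGAACCAC-3'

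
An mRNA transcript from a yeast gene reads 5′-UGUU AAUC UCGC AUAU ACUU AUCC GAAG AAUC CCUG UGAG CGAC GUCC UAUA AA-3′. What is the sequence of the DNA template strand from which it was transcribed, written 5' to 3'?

Replace U with T to get the coding DNA strand: TGTTAATCTCGCATATACTTATCCGAAGAATCCCTGTGAGCGACGTCCTATAAA. The template strand is its reverse complement (complement ACAATTAGAGCGTATATGAATAGGCTTCTTAGGGACACTCGCTGCAGGATATTT, then reverse).

5'-TTTATAGGACGTCGCTCACAGGGATTCTTCGGATAAGTATATGCGAGATTAACA-3'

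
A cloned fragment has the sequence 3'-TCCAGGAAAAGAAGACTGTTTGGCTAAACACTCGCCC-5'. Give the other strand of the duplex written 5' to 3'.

The strand is given 3'→5', so its complement runs 5'→3' in the same left-to-right order: pair each base A↔T, G↔C.

5'-AGGTCCTTTTCTTCTGACAAACCGATTTGTGAGCGGG-3'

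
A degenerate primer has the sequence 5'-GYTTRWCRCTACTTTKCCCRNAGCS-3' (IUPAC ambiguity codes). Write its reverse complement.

5'-SGCTNYGGGMAAAGTAGYGWYAARC-3'

Standard pairs A↔T, G↔C; ambiguity codes pair R↔Y, K↔M, W↔W, S↔S, N↔N. Complement (CRAAYWGYGATGAAAMGGGYNTCGS), then reverse for 5'→3'.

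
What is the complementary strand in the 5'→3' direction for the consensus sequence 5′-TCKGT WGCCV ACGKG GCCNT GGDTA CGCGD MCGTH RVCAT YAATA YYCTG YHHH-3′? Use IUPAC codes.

Standard pairs A↔T, G↔C; ambiguity codes pair R↔Y, M↔K, W↔W, D↔H, V↔B, N↔N. Complement (AGMCAWCGGBTGCMCCGGNACCHATGCGCHKGCADYBGTARTTATRRGACRDDD), then reverse for 5'→3'.

5'-DDDRCAGRRTATTRATGBYDACGKHCGCGTAHCCANGGCCMCGTBGGCWACMGA-3'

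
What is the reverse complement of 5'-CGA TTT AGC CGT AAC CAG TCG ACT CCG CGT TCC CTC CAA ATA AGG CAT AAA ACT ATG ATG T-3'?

5'-ACATCATAGTTTTATGCCTTATTTGGAGGGAACGCGGAGTCGACTGGTTACGGCTAAATCG-3'

Reading the sequence 3'→5' and pairing each base (A↔T, G↔C) gives the reverse complement directly.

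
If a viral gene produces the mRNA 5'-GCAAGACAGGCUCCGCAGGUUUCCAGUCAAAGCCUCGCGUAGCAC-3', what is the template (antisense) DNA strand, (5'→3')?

Replace U with T to get the coding DNA strand: GCAAGACAGGCTCCGCAGGTTTCCAGTCAAAGCCTCGCGTAGCAC. The template strand is its reverse complement (complement CGTTCTGTCCGAGGCGTCCAAAGGTCAGTTTCGGAGCGCATCGTG, then reverse).

5'-GTGCTACGCGAGGCTTTGACTGGAAACCTGCGGAGCCTGTCTTGC-3'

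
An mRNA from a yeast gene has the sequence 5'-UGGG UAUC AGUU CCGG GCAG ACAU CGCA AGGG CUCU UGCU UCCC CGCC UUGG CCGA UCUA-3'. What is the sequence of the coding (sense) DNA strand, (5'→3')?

The coding DNA strand has the same 5'→3' sequence as the mRNA with U replaced by T.

5'-TGGGTATCAGTTCCGGGCAGACATCGCAAGGGCTCTTGCTTCCCCGCCTTGGCCGATCTA-3'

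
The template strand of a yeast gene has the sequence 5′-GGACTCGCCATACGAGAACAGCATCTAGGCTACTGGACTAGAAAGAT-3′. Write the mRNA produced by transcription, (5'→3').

5'-AUCUUUCUAGUCCAGUAGCCUAGAUGCUGUUCUCGUAUGGCGAGUCC-3'

RNA polymerase reads the template 3'→5' and synthesizes mRNA 5'→3' by base-pairing (A→U, T→A, G↔C). The complement of the template is CCTGAGCGGTATGCTCTTGTCGTAGATCCGATGACCTGATCTTTCTA; antiparallel, so 5'→3' the coding strand is ATCTTTCTAGTCCAGTAGCCTAGATGCTGTTCTCGTATGGCGAGTCC. Replace T with U for the mRNA.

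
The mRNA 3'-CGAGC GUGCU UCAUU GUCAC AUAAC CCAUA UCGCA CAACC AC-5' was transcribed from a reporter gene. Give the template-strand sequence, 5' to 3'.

Written 5'→3' the mRNA is CACCAACACGCUAUACCCAAUACACUGUUACUUCGUGCGAGC, so the coding DNA strand is CACCAACACGCTATACCCAATACACTGTTACTTCGTGCGAGC. The template is its reverse complement.

5'-GCTCGCACGAAGTAACAGTGTATTGGGTATAGCGTGTTGGTG-3'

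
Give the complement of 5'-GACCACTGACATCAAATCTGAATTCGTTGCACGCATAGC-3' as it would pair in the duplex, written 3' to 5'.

Base-pairing A↔T, G↔C gives the complement. The complementary strand is antiparallel, so paired with a 5'→3' strand it runs 3'→5'.

3'-CTGGTGACTGTAGTTTAGACTTAAGCAACGTGCGTATCG-5'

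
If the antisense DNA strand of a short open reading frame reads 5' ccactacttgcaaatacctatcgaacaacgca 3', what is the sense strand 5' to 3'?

5′-TGCGTTGTTCGATAGGTATTTGCAAGTAGTGG-3′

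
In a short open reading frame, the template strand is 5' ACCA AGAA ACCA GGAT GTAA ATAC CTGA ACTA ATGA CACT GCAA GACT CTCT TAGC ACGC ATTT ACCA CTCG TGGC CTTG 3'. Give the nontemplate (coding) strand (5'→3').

5'-CAAGGCCACGAGTGGTAAATGCGTGCTAAGAGAGTCTTGCAGTGTCATTAGTTCAGGTATTTACATCCTGGTTTCTTGGT-3'

The coding strand is complementary and antiparallel to the template: take the complement (A↔T, G↔C) and reverse.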